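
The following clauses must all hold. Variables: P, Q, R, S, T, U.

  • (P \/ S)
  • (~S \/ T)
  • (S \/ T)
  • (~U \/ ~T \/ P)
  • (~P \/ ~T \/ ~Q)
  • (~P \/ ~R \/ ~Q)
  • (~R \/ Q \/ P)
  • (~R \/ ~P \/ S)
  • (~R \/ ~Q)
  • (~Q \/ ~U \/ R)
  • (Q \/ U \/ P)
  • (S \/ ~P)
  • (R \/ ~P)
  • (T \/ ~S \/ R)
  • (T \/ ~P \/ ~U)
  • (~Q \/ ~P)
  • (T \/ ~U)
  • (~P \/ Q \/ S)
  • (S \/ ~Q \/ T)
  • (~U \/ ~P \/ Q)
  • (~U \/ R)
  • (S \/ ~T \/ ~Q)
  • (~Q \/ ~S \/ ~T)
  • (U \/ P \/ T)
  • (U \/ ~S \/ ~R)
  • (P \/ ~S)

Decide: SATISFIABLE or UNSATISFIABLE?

UNSATISFIABLE

P = True:
  propagation gives S=True, T=True, Q=False, R=True; an empty clause results — contradiction.
P = False:
  propagation gives S=True; an empty clause results — contradiction.
Every branch closes, so no satisfying assignment exists.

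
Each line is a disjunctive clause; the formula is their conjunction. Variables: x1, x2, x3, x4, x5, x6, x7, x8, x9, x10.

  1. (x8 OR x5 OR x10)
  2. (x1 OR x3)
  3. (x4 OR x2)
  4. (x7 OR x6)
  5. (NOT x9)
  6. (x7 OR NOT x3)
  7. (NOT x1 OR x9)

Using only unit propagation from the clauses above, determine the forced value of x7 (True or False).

True

(NOT x9) stands alone — x9 = False.
From (x9 OR NOT x1) and x9 = False: x1 = False.
From (x3 OR x1) and x1 = False: x3 = True.
(x7 OR NOT x3) with x3 = True leaves only x7, so x7 = True.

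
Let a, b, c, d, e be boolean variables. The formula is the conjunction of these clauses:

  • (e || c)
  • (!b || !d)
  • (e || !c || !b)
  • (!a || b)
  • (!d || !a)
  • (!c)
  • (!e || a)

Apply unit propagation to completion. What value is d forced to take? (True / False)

False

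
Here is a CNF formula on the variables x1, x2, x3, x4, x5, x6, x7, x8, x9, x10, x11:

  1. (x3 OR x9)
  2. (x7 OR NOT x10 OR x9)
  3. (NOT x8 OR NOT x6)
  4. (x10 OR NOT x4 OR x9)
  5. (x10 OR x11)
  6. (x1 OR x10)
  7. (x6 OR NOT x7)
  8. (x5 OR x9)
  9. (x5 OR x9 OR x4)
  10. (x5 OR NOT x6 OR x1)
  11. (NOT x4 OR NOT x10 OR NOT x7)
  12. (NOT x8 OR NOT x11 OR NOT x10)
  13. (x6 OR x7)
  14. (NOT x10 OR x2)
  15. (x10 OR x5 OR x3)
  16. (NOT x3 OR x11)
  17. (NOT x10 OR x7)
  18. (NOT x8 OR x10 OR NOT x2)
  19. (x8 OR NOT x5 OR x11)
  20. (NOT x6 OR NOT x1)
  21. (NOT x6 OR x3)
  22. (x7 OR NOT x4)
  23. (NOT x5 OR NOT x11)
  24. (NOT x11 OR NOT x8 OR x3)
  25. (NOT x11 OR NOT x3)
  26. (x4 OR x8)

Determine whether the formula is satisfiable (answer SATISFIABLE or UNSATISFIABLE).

UNSATISFIABLE

x10 = True:
  propagation gives x2=True, x7=True, x6=True, x8=False; an empty clause results — contradiction.
x10 = False:
  propagation gives x11=True, x1=True, x6=False, x7=False; an empty clause results — contradiction.
Every branch closes, so no satisfying assignment exists.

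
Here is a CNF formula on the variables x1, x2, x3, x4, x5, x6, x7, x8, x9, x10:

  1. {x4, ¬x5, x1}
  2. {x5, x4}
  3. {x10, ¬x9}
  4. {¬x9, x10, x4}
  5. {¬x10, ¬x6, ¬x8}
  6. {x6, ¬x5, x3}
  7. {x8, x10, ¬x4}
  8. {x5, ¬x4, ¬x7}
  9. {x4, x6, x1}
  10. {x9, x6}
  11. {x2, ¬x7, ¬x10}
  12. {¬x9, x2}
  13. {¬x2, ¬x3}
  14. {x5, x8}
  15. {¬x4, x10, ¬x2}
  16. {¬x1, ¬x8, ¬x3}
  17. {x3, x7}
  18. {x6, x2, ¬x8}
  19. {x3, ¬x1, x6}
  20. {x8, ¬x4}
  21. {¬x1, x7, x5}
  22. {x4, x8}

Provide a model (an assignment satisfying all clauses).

Branch on x1: take x1 = False.
Try x2 = False.
  then x9 is forced to False.
  then x6 is forced to True.
Branch on x3: take x3 = True.
The remaining clauses are satisfied by x4 = True, x5 = False, x7 = False, x8 = True, x10 = False.
Every clause has at least one true literal under this assignment.
Check each clause:
  1. {x4, x1, ¬x5} — ¬x5 is true.
  2. {x5, x4} — x4 is true.
  3. {x10, ¬x9} — ¬x9 is true.
  4. {¬x9, x10, x4} — x4 is true.
  5. {¬x10, ¬x8, ¬x6} — ¬x10 is true.
  6. {x6, ¬x5, x3} — x3 is true.
  7. {¬x4, x8, x10} — x8 is true.
  8. {¬x4, ¬x7, x5} — ¬x7 is true.
  9. {x6, x1, x4} — x4 is true.
  10. {x6, x9} — x6 is true.
  11. {¬x7, ¬x10, x2} — ¬x7 is true.
  12. {x2, ¬x9} — ¬x9 is true.
  13. {¬x3, ¬x2} — ¬x2 is true.
  14. {x8, x5} — x8 is true.
  15. {¬x2, x10, ¬x4} — ¬x2 is true.
  16. {¬x8, ¬x3, ¬x1} — ¬x1 is true.
  17. {x7, x3} — x3 is true.
  18. {x2, ¬x8, x6} — x6 is true.
  19. {x3, ¬x1, x6} — x3 is true.
  20. {¬x4, x8} — x8 is true.
  21. {x7, ¬x1, x5} — ¬x1 is true.
  22. {x8, x4} — x8 is true.

x1=F, x2=F, x3=T, x4=T, x5=F, x6=T, x7=F, x8=T, x9=F, x10=F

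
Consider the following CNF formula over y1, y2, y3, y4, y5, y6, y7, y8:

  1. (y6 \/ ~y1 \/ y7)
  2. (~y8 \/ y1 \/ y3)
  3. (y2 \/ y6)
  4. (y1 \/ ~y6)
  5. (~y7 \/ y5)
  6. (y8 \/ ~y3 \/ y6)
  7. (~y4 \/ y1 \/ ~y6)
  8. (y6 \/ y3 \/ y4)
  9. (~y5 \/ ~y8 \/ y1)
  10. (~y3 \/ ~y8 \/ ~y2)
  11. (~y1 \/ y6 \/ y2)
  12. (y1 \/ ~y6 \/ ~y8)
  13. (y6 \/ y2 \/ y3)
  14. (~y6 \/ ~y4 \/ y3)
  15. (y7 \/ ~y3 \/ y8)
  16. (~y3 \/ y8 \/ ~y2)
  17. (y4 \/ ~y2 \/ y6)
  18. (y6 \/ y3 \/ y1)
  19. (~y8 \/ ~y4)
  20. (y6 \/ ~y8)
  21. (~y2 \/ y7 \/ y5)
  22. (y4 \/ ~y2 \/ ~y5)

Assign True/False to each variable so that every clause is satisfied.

y1=True, y2=False, y3=False, y4=False, y5=False, y6=True, y7=False, y8=False

Check each clause:
  1. (y7 \/ y6 \/ ~y1) — y6 is true.
  2. (~y8 \/ y3 \/ y1) — ~y8 is true.
  3. (y2 \/ y6) — y6 is true.
  4. (~y6 \/ y1) — y1 is true.
  5. (y5 \/ ~y7) — ~y7 is true.
  6. (y6 \/ ~y3 \/ y8) — ~y3 is true.
  7. (~y4 \/ ~y6 \/ y1) — y1 is true.
  8. (y3 \/ y4 \/ y6) — y6 is true.
  9. (y1 \/ ~y8 \/ ~y5) — ~y8 is true.
  10. (~y2 \/ ~y8 \/ ~y3) — ~y8 is true.
  11. (y6 \/ y2 \/ ~y1) — y6 is true.
  12. (~y8 \/ y1 \/ ~y6) — ~y8 is true.
  13. (y2 \/ y6 \/ y3) — y6 is true.
  14. (y3 \/ ~y4 \/ ~y6) — ~y4 is true.
  15. (~y3 \/ y8 \/ y7) — ~y3 is true.
  16. (~y2 \/ y8 \/ ~y3) — ~y3 is true.
  17. (y6 \/ ~y2 \/ y4) — ~y2 is true.
  18. (y6 \/ y1 \/ y3) — y1 is true.
  19. (~y8 \/ ~y4) — ~y8 is true.
  20. (~y8 \/ y6) — ~y8 is true.
  21. (y7 \/ y5 \/ ~y2) — ~y2 is true.
  22. (~y2 \/ y4 \/ ~y5) — ~y5 is true.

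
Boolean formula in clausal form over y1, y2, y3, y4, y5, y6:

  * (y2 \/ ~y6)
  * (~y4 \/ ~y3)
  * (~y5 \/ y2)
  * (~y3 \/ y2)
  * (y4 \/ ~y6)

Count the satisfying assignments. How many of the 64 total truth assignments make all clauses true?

Case analysis on y2 and y3:
  y2=1, y3=1: remaining (y1,y4,y5,y6) ∈ {(0,0,0,0); (0,0,1,0); (1,0,0,0); (1,0,1,0)} — 4.
  y2=1, y3=0: y1, y5 free; 3 ways for (y4,y6) × 2^2 = 12.
  y2=0, y3=1: a clause becomes empty — 0.
  y2=0, y3=0: remaining (y1,y4,y5,y6) ∈ {(0,0,0,0); (0,1,0,0); (1,0,0,0); (1,1,0,0)} — 4.
Total: 4 + 12 + 0 + 4 = 20.

20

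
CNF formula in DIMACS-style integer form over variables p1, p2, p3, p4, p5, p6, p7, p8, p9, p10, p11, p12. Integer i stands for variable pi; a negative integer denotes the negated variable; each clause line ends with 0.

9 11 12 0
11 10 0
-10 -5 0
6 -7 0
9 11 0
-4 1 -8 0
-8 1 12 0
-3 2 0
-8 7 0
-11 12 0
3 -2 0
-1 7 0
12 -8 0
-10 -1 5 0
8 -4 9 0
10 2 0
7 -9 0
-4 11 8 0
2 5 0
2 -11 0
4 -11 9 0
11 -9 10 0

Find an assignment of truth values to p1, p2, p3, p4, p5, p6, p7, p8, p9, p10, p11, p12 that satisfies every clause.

p6 occurs only positively in the remaining clauses — set p6 = True.
Pure literal: p12 appears only positively; assign p12 = True.
Set p1 = True and propagate.
  then p7 is forced to True.
Branch on p2: take p2 = True.
  then p3 is forced to True.
Try p4 = False.
For the remaining variables, p5 = True, p8 = False, p9 = True, p10 = False, p11 = True works.

p1 = T, p2 = T, p3 = T, p4 = F, p5 = T, p6 = T, p7 = T, p8 = F, p9 = T, p10 = F, p11 = T, p12 = T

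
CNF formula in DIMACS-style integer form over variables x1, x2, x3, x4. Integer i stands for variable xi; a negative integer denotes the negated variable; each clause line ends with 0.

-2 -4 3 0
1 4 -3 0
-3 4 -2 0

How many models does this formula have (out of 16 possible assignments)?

Split on x3, then x4.
  x3=T, x4=T: remaining (x1,x2) ∈ {(F,F); (F,T); (T,F); (T,T)} — 4.
  x3=T, x4=F: remaining (x1,x2) ∈ {(T,F)} — 1.
  x3=F, x4=T: remaining (x1,x2) ∈ {(F,F); (T,F)} — 2.
  x3=F, x4=F: remaining (x1,x2) ∈ {(F,F); (F,T); (T,F); (T,T)} — 4.
Total: 4 + 1 + 2 + 4 = 11.

11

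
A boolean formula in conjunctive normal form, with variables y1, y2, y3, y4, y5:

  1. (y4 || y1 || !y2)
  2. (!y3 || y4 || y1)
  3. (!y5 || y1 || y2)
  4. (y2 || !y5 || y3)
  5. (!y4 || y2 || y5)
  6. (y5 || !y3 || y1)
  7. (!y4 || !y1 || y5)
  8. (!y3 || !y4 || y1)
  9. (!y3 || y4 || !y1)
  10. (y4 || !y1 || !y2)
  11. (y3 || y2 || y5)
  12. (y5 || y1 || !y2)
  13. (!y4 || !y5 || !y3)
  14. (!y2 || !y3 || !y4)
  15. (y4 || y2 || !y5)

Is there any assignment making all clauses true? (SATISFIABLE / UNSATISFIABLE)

Try y1 = True.
For the remaining variables, y2 = True, y3 = False, y4 = True, y5 = True works.
So y1=True, y2=True, y3=False, y4=True, y5=True is a satisfying assignment.

SATISFIABLE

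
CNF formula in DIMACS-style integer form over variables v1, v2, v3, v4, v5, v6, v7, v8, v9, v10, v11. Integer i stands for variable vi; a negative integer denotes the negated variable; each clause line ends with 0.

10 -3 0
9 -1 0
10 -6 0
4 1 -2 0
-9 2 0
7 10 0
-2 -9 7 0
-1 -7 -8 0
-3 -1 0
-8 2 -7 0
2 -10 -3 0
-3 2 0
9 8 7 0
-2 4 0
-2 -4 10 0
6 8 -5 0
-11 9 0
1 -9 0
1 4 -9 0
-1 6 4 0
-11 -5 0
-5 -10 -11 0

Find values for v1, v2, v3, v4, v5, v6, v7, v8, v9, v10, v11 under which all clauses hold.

v1=F, v2=F, v3=F, v4=T, v5=F, v6=F, v7=T, v8=F, v9=F, v10=F, v11=F

Check each clause:
  1. {v10, ¬v3} — ¬v3 is true.
  2. {¬v1, v9} — ¬v1 is true.
  3. {v10, ¬v6} — ¬v6 is true.
  4. {¬v2, v4, v1} — v4 is true.
  5. {v2, ¬v9} — ¬v9 is true.
  6. {v7, v10} — v7 is true.
  7. {¬v2, ¬v9, v7} — ¬v9 is true.
  8. {¬v8, ¬v1, ¬v7} — ¬v8 is true.
  9. {¬v3, ¬v1} — ¬v3 is true.
  10. {¬v8, ¬v7, v2} — ¬v8 is true.
  11. {v2, ¬v3, ¬v10} — ¬v3 is true.
  12. {v2, ¬v3} — ¬v3 is true.
  13. {v8, v7, v9} — v7 is true.
  14. {v4, ¬v2} — v4 is true.
  15. {v10, ¬v4, ¬v2} — ¬v2 is true.
  16. {v6, ¬v5, v8} — ¬v5 is true.
  17. {v9, ¬v11} — ¬v11 is true.
  18. {¬v9, v1} — ¬v9 is true.
  19. {v4, ¬v9, v1} — v4 is true.
  20. {v6, ¬v1, v4} — v4 is true.
  21. {¬v5, ¬v11} — ¬v5 is true.
  22. {¬v10, ¬v11, ¬v5} — ¬v5 is true.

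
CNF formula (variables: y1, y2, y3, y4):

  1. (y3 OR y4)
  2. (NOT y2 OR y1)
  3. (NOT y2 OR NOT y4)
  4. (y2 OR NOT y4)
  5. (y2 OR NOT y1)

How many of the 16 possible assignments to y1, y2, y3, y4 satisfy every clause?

The models are:
  y1=0 y2=0 y3=1 y4=0
  y1=1 y2=1 y3=1 y4=0
Count: 2.

2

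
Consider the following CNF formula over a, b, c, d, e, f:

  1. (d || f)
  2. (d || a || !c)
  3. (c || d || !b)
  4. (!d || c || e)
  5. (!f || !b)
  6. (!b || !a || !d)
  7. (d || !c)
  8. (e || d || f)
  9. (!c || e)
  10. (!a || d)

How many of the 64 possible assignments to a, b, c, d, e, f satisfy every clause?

12

Split on d, then c.
  d=T, c=T: 5 of the 16 assignments to (a,b,e,f) work.
  d=T, c=F: 5 of the 16 assignments to (a,b,e,f) work.
  d=F, c=T: a clause becomes empty — 0.
  d=F, c=F: remaining (a,b,e,f) ∈ {(F,F,F,T); (F,F,T,T)} — 2.
Total: 5 + 5 + 0 + 2 = 12.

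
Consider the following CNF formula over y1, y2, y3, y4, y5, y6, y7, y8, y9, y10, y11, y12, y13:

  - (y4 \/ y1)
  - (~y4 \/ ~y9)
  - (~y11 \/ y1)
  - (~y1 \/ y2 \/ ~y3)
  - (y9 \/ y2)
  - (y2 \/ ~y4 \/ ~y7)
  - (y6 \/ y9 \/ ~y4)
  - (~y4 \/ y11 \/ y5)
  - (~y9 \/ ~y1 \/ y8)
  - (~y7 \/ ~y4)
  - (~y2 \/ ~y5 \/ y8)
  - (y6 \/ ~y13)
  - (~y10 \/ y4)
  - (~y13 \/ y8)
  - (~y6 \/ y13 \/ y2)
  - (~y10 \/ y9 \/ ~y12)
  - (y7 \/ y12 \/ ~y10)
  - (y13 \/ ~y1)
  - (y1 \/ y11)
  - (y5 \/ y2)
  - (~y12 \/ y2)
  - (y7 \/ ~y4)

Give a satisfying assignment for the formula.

y1 = True, y2 = True, y3 = False, y4 = False, y5 = True, y6 = True, y7 = False, y8 = True, y9 = False, y10 = False, y11 = False, y12 = False, y13 = True

y3 occurs only negated in the remaining clauses — set y3 = False.
y8 occurs only positively in the remaining clauses — set y8 = True.
Branch on y1: take y1 = True.
  then y13 is forced to True.
  then y6 is forced to True.
Set y2 = True and propagate.
For the remaining variables, y4 = False, y5 = True, y7 = False, y9 = False, y10 = False, y11 = False, y12 = False works.
Every clause has at least one true literal under this assignment.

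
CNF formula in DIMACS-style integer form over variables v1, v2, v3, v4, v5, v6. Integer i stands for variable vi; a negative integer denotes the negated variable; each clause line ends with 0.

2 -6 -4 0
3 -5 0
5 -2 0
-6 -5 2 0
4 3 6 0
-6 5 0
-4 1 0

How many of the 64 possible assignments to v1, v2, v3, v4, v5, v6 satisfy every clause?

Case analysis on v5 and v6:
  v5=T, v6=T: remaining (v1,v2,v3,v4) ∈ {(F,T,T,F); (T,T,T,F); (T,T,T,T)} — 3.
  v5=T, v6=F: v2 free; 3 ways for (v1,v3,v4) × 2^1 = 6.
  v5=F, v6=T: a clause becomes empty — 0.
  v5=F, v6=F: remaining (v1,v2,v3,v4) ∈ {(F,F,T,F); (T,F,F,T); (T,F,T,F); (T,F,T,T)} — 4.
Total: 3 + 6 + 0 + 4 = 13.

13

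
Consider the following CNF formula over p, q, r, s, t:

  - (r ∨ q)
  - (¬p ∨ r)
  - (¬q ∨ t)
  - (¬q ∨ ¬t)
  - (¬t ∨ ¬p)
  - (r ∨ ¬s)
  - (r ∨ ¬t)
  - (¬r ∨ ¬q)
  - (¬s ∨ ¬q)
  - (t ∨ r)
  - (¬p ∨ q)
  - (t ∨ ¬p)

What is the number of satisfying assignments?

4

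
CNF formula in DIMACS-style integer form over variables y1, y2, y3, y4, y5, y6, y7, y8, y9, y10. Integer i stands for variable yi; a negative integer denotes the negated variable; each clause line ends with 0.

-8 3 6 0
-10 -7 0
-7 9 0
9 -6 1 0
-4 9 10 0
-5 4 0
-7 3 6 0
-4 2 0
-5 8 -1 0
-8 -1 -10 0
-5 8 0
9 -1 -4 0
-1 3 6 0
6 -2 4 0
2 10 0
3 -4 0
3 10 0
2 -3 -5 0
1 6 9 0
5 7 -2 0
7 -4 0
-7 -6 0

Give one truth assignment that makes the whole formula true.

y9 occurs only positively in the remaining clauses — set y9 = True.
Branch on y1: take y1 = False.
Branch on y2: take y2 = False.
  then y4 is forced to False.
  then y5 is forced to False.
  then y10 is forced to True.
  then y7 is forced to False.
Try y3 = False.
The remaining clauses are satisfied by y6 = False, y8 = False.

y1=F, y2=F, y3=F, y4=F, y5=F, y6=F, y7=F, y8=F, y9=T, y10=T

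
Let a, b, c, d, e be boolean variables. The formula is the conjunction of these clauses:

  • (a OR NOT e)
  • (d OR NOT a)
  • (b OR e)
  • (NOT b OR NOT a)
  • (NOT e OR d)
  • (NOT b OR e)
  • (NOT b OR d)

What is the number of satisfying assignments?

2

Satisfying assignments:
  a=1 b=0 c=0 d=1 e=1
  a=1 b=0 c=1 d=1 e=1
Count: 2.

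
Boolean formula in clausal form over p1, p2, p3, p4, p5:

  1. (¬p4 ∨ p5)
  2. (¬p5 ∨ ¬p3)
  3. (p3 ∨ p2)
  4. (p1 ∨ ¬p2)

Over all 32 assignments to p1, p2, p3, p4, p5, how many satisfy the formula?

6

The models are:
  p1=F p2=F p3=T p4=F p5=F
  p1=T p2=F p3=T p4=F p5=F
  p1=T p2=T p3=F p4=F p5=F
  p1=T p2=T p3=F p4=F p5=T
  p1=T p2=T p3=F p4=T p5=T
  p1=T p2=T p3=T p4=F p5=F
Count: 6.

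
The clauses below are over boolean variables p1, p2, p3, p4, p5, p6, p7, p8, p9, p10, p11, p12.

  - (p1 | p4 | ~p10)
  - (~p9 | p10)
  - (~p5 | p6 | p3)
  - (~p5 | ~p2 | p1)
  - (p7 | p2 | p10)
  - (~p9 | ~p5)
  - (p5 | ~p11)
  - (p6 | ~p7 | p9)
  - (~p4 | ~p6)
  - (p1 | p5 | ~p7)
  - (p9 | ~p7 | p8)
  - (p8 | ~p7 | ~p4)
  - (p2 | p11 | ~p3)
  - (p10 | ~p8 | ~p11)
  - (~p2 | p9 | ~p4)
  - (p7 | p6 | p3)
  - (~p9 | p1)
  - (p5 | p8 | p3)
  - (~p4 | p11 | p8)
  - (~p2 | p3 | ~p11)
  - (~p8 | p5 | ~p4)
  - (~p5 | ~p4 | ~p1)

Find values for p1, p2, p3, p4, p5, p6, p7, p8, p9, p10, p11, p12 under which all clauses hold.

p1 = False  p2 = False  p3 = True  p4 = True  p5 = True  p6 = False  p7 = False  p8 = False  p9 = False  p10 = True  p11 = True  p12 = True

Set p1 = False and propagate.
  then p9 is forced to False.
The remaining clauses are satisfied by p2 = False, p3 = True, p4 = True, p5 = True, p6 = False, p7 = False, p8 = False, p10 = True, p11 = True, p12 = True.
Every clause has at least one true literal under this assignment.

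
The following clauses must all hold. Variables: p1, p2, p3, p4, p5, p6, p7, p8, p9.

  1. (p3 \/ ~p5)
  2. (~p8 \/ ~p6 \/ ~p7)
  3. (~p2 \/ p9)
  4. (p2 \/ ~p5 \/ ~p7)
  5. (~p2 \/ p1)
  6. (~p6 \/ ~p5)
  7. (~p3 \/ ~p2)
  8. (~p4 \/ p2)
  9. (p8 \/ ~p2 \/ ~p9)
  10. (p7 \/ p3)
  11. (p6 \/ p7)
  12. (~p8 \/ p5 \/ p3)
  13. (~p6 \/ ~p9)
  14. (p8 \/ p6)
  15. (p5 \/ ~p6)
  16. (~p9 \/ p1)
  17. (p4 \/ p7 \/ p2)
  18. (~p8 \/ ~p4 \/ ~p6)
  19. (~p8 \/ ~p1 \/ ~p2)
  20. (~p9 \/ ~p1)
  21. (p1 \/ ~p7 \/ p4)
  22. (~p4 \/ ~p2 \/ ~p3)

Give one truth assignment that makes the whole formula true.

p1=1, p2=0, p3=1, p4=0, p5=0, p6=0, p7=1, p8=1, p9=0

Check each clause:
  1. (~p5 \/ p3) — p3 is true.
  2. (~p7 \/ ~p6 \/ ~p8) — ~p6 is true.
  3. (~p2 \/ p9) — ~p2 is true.
  4. (~p7 \/ p2 \/ ~p5) — ~p5 is true.
  5. (~p2 \/ p1) — p1 is true.
  6. (~p5 \/ ~p6) — ~p6 is true.
  7. (~p2 \/ ~p3) — ~p2 is true.
  8. (~p4 \/ p2) — ~p4 is true.
  9. (p8 \/ ~p9 \/ ~p2) — p8 is true.
  10. (p3 \/ p7) — p3 is true.
  11. (p7 \/ p6) — p7 is true.
  12. (p3 \/ ~p8 \/ p5) — p3 is true.
  13. (~p6 \/ ~p9) — ~p6 is true.
  14. (p6 \/ p8) — p8 is true.
  15. (p5 \/ ~p6) — ~p6 is true.
  16. (~p9 \/ p1) — p1 is true.
  17. (p7 \/ p4 \/ p2) — p7 is true.
  18. (~p4 \/ ~p6 \/ ~p8) — ~p6 is true.
  19. (~p8 \/ ~p1 \/ ~p2) — ~p2 is true.
  20. (~p9 \/ ~p1) — ~p9 is true.
  21. (p4 \/ ~p7 \/ p1) — p1 is true.
  22. (~p2 \/ ~p4 \/ ~p3) — ~p4 is true.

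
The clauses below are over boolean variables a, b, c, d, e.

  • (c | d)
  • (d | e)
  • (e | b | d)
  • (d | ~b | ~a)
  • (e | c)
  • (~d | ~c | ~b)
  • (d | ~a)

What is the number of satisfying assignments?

10

Case analysis on d and b:
  d=T, b=T: remaining (a,c,e) ∈ {(F,F,T); (T,F,T)} — 2.
  d=T, b=F: a free; 3 ways for (c,e) × 2^1 = 6.
  d=F, b=T: remaining (a,c,e) ∈ {(F,T,T)} — 1.
  d=F, b=F: remaining (a,c,e) ∈ {(F,T,T)} — 1.
Total: 2 + 6 + 1 + 1 = 10.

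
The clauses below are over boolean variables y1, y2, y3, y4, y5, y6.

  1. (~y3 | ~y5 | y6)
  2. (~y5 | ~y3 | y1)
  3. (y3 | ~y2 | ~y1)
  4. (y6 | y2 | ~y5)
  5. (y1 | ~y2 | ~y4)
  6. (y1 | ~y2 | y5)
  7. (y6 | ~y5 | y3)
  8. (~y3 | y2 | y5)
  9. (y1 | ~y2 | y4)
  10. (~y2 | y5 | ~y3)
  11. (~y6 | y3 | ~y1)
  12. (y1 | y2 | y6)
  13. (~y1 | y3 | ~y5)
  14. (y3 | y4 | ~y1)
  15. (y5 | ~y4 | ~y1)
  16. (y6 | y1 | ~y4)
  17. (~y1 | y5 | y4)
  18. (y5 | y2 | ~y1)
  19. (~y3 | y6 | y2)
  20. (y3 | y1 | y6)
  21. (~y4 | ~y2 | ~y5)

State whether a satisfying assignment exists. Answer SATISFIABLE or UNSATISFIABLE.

Try y1 = True.
For the remaining variables, y2 = False, y3 = True, y4 = False, y5 = True, y6 = True works.
Every clause has at least one true literal under this assignment.
So y1=T, y2=F, y3=T, y4=F, y5=T, y6=T is a satisfying assignment.

SATISFIABLE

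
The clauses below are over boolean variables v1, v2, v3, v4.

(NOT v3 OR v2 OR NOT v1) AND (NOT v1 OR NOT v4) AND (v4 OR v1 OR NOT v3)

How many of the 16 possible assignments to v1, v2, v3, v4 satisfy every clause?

Split on v1, then v3.
  v1=1, v3=1: remaining (v2,v4) ∈ {(1,0)} — 1.
  v1=1, v3=0: remaining (v2,v4) ∈ {(0,0); (1,0)} — 2.
  v1=0, v3=1: remaining (v2,v4) ∈ {(0,1); (1,1)} — 2.
  v1=0, v3=0: remaining (v2,v4) ∈ {(0,0); (0,1); (1,0); (1,1)} — 4.
Total: 1 + 2 + 2 + 4 = 9.

9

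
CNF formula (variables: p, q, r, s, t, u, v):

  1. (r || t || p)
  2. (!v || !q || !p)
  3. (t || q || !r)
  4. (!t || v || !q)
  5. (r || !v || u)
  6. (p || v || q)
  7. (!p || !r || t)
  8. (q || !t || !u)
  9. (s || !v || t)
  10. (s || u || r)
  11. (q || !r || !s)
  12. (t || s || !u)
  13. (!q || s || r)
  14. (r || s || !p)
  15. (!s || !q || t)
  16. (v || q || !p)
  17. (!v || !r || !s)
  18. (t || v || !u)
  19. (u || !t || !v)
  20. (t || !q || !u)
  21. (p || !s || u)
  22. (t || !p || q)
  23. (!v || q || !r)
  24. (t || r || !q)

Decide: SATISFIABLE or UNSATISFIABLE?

Set p = False and propagate.
Set q = True and propagate.
Try r = True.
The remaining clauses are satisfied by s = False, t = True, u = True, v = True.
Every clause has at least one true literal under this assignment.
So p=F  q=T  r=T  s=F  t=T  u=T  v=T is a satisfying assignment.

SATISFIABLE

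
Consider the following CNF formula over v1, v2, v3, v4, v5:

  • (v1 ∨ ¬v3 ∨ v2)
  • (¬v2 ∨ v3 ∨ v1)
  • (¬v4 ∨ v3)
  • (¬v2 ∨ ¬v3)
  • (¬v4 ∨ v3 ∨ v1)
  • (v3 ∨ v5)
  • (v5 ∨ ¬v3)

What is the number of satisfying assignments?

5

Satisfying assignments:
  v1=0 v2=0 v3=0 v4=0 v5=1
  v1=1 v2=0 v3=0 v4=0 v5=1
  v1=1 v2=0 v3=1 v4=0 v5=1
  v1=1 v2=0 v3=1 v4=1 v5=1
  v1=1 v2=1 v3=0 v4=0 v5=1
That's 5 in total.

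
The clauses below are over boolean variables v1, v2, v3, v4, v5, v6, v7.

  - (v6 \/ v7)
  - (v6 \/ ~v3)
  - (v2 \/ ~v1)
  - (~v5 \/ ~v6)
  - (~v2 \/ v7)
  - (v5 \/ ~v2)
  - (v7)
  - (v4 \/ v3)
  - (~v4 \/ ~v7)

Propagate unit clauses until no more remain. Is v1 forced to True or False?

False

(v7) is a unit clause: v7 = True.
(~v7 \/ ~v4) with v7 = True leaves only ~v4, so v4 = False.
From (v4 \/ v3) and v4 = False: v3 = True.
(~v3 \/ v6): since v3 = True, the clause reduces to (v6). v6 = True.
From (~v6 \/ ~v5) and v6 = True: v5 = False.
In (~v2 \/ v5), v5 is now false; ~v2 must hold, so v2 = False.
(v2 \/ ~v1) with v2 = False leaves only ~v1, so v1 = False.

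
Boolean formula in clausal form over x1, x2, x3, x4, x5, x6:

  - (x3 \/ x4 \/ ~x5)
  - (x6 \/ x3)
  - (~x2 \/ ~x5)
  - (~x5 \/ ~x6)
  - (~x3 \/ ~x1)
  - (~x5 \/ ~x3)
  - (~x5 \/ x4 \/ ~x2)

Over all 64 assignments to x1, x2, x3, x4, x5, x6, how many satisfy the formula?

16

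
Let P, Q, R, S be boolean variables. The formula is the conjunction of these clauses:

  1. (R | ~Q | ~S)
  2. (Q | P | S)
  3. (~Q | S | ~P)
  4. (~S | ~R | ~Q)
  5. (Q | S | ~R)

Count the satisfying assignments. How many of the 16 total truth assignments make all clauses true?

7

Satisfying assignments:
  P=F Q=F R=F S=T
  P=F Q=F R=T S=T
  P=F Q=T R=F S=F
  P=F Q=T R=T S=F
  P=T Q=F R=F S=F
  P=T Q=F R=F S=T
  P=T Q=F R=T S=T
Count: 7.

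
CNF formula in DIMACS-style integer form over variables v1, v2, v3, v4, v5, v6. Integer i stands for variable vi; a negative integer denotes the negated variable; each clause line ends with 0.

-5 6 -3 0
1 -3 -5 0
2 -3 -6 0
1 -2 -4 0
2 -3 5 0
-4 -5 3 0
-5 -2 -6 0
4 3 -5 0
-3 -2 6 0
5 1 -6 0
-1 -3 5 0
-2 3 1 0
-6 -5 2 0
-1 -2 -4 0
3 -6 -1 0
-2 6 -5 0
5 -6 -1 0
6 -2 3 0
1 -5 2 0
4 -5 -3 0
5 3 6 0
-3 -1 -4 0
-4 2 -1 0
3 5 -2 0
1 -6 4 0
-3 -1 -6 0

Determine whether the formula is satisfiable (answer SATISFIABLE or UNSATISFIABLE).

v3 = True:
  v1 = True:
    propagation gives v5=True, v6=True; an empty clause results — contradiction.
  v1 = False:
    propagation gives v5=False, v2=True, v4=False, v6=True; an empty clause results — contradiction.
v3 = False:
  v2 = True:
    propagation gives v1=True, v4=False, v5=False; an empty clause results — contradiction.
  v2 = False:
    v5 = True:
      propagation gives v4=False; contradiction.
    v5 = False:
      propagation gives v6=True, v1=True; contradiction.
Every branch closes, so no satisfying assignment exists.

UNSATISFIABLE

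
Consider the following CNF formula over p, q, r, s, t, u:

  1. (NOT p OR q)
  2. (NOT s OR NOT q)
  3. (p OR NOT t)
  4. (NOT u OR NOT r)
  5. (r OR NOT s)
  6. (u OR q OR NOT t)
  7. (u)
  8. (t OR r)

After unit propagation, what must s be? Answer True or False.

False

Unit clause (u) sets u = True.
In (NOT u OR NOT r), NOT u is now false; NOT r must hold, so r = False.
(NOT s OR r) with r = False leaves only NOT s, so s = False.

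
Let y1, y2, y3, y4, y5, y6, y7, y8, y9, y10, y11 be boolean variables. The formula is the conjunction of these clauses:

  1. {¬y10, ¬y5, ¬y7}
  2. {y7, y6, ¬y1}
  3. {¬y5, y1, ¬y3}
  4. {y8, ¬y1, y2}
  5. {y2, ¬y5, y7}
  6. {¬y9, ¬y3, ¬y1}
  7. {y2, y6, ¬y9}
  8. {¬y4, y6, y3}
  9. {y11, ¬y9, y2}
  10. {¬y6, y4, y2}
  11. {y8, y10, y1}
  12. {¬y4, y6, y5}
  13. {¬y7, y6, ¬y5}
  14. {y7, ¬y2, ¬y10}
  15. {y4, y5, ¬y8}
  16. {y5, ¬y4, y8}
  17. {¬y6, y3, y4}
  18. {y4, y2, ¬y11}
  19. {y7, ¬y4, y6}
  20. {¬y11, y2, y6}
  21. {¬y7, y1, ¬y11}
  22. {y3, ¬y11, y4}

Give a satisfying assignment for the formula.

Branch on y1: take y1 = True.
Set y2 = False and propagate.
  then y8 is forced to True.
The remaining clauses are satisfied by y3 = False, y4 = True, y5 = False, y6 = True, y7 = False, y9 = True, y10 = False, y11 = True.
Every clause has at least one true literal under this assignment.

y1=True, y2=False, y3=False, y4=True, y5=False, y6=True, y7=False, y8=True, y9=True, y10=False, y11=True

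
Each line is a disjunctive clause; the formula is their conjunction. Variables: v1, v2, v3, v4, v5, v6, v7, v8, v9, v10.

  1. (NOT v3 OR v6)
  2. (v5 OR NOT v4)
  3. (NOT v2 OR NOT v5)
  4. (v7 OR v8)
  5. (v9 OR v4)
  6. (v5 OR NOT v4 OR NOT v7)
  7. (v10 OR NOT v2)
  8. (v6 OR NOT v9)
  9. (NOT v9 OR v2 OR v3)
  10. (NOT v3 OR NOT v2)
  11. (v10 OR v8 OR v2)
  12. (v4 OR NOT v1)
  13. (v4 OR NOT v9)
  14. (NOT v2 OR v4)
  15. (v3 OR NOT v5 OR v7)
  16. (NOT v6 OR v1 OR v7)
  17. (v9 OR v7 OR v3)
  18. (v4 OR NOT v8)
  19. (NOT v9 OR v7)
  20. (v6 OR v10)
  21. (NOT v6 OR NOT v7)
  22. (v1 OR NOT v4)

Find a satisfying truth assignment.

Pure literal: v10 appears only positively; assign v10 = True.
Try v1 = True.
  then v4 is forced to True.
  then v5 is forced to True.
  then v2 is forced to False.
Branch on v3: take v3 = True.
  then v6 is forced to True.
  then v7 is forced to False.
  then v8 is forced to True.
  then v9 is forced to False.

v1=True, v2=False, v3=True, v4=True, v5=True, v6=True, v7=False, v8=True, v9=False, v10=True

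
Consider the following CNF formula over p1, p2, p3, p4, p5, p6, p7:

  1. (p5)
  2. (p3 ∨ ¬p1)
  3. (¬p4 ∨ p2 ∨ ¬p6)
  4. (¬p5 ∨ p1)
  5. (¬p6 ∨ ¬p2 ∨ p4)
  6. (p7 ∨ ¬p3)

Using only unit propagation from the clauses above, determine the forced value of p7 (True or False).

True

(p5) is a unit clause: p5 = True.
(¬p5 ∨ p1): since p5 = True, the clause reduces to (p1). p1 = True.
In (p3 ∨ ¬p1), ¬p1 is now false; p3 must hold, so p3 = True.
(p7 ∨ ¬p3) with p3 = True leaves only p7, so p7 = True.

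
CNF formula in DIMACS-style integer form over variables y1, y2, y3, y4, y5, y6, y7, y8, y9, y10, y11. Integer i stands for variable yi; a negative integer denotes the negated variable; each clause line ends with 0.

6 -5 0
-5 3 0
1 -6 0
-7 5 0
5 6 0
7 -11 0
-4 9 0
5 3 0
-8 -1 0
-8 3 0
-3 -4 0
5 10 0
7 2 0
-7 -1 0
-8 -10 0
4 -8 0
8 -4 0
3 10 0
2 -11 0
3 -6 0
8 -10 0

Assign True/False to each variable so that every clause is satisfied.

y1 = 1  y2 = 1  y3 = 1  y4 = 0  y5 = 1  y6 = 1  y7 = 0  y8 = 0  y9 = 1  y10 = 0  y11 = 0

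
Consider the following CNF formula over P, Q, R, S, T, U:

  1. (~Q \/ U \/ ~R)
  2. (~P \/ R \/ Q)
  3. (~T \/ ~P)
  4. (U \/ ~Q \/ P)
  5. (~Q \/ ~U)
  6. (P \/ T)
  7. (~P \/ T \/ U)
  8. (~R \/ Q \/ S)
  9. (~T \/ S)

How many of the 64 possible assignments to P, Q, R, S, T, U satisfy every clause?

5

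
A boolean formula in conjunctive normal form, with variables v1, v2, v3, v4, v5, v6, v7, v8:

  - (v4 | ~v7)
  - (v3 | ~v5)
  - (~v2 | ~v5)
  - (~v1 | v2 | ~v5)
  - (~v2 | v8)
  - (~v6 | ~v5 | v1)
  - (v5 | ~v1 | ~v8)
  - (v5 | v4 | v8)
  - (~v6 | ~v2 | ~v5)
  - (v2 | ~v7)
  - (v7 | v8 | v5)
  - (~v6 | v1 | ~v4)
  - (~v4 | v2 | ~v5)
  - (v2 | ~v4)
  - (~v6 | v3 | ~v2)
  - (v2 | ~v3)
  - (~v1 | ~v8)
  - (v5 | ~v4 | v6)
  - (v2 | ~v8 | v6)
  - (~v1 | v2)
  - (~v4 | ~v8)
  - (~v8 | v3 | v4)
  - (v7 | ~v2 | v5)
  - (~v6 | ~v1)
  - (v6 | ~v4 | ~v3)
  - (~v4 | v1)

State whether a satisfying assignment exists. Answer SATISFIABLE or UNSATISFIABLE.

v2 = True:
  propagation gives v5=False, v8=True, v1=False, v4=False; an empty clause results — contradiction.
v2 = False:
  propagation gives v7=False, v4=False, v3=False, v5=False; an empty clause results — contradiction.
Every branch closes, so no satisfying assignment exists.

UNSATISFIABLE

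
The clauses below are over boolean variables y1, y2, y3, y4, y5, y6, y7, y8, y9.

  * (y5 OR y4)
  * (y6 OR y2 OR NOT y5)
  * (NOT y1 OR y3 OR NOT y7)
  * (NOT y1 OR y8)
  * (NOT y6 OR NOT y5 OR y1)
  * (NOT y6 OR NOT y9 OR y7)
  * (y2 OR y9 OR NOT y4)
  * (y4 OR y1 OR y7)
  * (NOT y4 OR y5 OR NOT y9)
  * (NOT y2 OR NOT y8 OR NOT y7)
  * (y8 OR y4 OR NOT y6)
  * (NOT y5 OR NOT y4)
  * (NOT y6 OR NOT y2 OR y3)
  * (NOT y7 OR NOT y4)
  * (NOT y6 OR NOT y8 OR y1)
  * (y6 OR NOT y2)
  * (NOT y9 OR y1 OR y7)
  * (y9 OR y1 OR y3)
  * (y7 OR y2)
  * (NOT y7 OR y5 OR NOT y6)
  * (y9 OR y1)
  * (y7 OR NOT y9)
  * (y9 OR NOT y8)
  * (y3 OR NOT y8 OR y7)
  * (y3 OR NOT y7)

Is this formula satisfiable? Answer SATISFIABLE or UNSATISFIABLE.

y3 occurs only positively in the remaining clauses — set y3 = True.
Set y1 = True and propagate.
  then y8 is forced to True.
  then y9 is forced to True.
  then y7 is forced to True.
  then y2 is forced to False.
  then y4 is forced to False.
  then y5 is forced to True.
  then y6 is forced to True.
So y1 = T, y2 = F, y3 = T, y4 = F, y5 = T, y6 = T, y7 = T, y8 = T, y9 = T is a satisfying assignment.

SATISFIABLE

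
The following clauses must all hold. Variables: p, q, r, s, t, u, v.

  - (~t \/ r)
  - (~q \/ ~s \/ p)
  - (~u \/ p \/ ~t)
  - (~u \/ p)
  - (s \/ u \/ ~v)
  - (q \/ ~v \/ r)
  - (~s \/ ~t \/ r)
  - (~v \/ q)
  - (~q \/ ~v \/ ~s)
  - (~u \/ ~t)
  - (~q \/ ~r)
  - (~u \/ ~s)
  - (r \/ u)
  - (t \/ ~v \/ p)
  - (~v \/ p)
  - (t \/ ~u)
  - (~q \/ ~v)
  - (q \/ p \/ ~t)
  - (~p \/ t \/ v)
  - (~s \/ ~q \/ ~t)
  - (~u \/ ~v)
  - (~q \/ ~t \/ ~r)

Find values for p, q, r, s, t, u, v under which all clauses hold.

Try p = True.
For the remaining variables, q = False, r = True, s = False, t = True, u = False, v = False works.

p = T, q = F, r = T, s = F, t = T, u = F, v = F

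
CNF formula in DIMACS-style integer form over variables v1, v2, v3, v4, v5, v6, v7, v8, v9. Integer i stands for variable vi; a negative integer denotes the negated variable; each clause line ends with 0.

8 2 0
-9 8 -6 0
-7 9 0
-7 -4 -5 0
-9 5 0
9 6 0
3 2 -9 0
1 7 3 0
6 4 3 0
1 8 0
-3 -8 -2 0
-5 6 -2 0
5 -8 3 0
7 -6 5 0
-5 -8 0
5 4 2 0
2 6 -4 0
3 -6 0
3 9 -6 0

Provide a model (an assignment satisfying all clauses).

v1 occurs only positively in the remaining clauses — set v1 = True.
Try v2 = True.
Branch on v3: take v3 = True.
  then v8 is forced to False.
For the remaining variables, v4 = False, v5 = True, v6 = True, v7 = False, v9 = False works.
Every clause has at least one true literal under this assignment.

v1 = 1, v2 = 1, v3 = 1, v4 = 0, v5 = 1, v6 = 1, v7 = 0, v8 = 0, v9 = 0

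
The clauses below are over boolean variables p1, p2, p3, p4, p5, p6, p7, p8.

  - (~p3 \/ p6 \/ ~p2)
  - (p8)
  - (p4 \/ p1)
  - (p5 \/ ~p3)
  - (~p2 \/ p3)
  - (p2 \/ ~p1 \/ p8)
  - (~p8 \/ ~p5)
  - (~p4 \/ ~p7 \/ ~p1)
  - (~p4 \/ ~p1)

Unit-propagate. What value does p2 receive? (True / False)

(p8) is a unit clause: p8 = True.
(~p5 \/ ~p8): since p8 = True, the clause reduces to (~p5). p5 = False.
In (p5 \/ ~p3), p5 is now false; ~p3 must hold, so p3 = False.
(~p2 \/ p3): since p3 = False, the clause reduces to (~p2). p2 = False.

False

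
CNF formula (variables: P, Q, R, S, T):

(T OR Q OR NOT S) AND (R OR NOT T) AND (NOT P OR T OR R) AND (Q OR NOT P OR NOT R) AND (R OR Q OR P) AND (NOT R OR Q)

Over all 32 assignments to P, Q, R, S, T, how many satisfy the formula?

Case analysis on R and Q:
  R=1, Q=1: P, S, T free → 2^3 = 8.
  R=1, Q=0: a clause becomes empty — 0.
  R=0, Q=1: remaining (P,S,T) ∈ {(0,0,0); (0,1,0)} — 2.
  R=0, Q=0: a clause becomes empty — 0.
Total: 8 + 0 + 2 + 0 = 10.

10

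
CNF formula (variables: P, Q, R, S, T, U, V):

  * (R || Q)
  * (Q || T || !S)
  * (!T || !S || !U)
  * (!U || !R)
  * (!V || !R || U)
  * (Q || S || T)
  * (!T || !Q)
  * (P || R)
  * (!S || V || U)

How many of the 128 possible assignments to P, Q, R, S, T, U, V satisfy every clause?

11

Case analysis on Q and R:
  Q=T, R=T: remaining (P,S,T,U,V) ∈ {(F,F,F,F,F); (T,F,F,F,F)} — 2.
  Q=T, R=F: 7 of the 32 assignments to (P,S,T,U,V) work.
  Q=F, R=T: remaining (P,S,T,U,V) ∈ {(F,F,T,F,F); (T,F,T,F,F)} — 2.
  Q=F, R=F: a clause becomes empty — 0.
Total: 2 + 7 + 2 + 0 = 11.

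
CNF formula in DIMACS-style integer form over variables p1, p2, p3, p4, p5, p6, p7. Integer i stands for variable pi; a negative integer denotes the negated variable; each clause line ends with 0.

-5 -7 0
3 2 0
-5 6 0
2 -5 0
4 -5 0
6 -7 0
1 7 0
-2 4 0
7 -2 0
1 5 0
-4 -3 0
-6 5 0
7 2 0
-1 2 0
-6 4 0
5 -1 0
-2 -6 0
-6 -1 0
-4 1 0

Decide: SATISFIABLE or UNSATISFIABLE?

p2 = True:
  propagation gives p4=True, p7=True, p5=False, p6=True; an empty clause results — contradiction.
p2 = False:
  propagation gives p3=True, p5=False, p1=True; an empty clause results — contradiction.
Every branch closes, so no satisfying assignment exists.

UNSATISFIABLE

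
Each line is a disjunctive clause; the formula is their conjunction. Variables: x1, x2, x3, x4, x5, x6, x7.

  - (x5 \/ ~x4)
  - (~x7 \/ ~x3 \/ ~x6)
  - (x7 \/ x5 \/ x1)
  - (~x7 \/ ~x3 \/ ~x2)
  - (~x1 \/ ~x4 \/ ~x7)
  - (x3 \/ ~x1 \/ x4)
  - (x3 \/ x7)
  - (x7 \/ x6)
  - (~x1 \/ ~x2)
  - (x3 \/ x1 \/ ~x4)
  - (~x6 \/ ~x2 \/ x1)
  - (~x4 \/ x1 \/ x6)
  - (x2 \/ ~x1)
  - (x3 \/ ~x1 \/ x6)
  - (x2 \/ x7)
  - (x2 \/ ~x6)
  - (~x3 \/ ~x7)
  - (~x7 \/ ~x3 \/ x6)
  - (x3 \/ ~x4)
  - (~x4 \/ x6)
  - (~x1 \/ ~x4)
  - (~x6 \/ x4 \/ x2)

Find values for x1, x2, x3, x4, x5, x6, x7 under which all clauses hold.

x1=0, x2=1, x3=0, x4=0, x5=0, x6=0, x7=1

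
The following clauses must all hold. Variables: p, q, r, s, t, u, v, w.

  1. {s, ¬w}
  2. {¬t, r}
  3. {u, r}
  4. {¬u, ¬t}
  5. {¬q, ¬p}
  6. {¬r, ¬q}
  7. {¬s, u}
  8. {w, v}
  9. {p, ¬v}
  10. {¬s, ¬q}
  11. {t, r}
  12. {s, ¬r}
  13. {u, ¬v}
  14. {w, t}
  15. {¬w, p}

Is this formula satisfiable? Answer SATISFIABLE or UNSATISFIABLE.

SATISFIABLE

q occurs only negated in the remaining clauses — set q = False.
Set p = True and propagate.
Try r = True.
  then s is forced to True.
  then u is forced to True.
  then t is forced to False.
  then w is forced to True.
v is now unconstrained; take v = False.
So p=True, q=False, r=True, s=True, t=False, u=True, v=False, w=True is a satisfying assignment.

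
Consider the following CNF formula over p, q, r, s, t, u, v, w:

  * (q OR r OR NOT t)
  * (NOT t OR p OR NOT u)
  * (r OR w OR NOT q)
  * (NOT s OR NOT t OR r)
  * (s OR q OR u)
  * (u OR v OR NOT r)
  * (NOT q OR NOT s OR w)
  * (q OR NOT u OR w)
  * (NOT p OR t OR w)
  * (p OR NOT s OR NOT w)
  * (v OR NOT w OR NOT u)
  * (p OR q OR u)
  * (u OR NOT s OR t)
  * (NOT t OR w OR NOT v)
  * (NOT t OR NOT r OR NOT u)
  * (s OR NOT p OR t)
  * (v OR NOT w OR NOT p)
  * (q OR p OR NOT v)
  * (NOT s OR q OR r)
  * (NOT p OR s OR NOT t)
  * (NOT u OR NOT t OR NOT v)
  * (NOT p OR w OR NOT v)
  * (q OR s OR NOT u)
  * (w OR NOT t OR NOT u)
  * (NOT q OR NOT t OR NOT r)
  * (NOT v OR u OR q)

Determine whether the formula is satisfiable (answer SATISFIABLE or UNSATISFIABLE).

SATISFIABLE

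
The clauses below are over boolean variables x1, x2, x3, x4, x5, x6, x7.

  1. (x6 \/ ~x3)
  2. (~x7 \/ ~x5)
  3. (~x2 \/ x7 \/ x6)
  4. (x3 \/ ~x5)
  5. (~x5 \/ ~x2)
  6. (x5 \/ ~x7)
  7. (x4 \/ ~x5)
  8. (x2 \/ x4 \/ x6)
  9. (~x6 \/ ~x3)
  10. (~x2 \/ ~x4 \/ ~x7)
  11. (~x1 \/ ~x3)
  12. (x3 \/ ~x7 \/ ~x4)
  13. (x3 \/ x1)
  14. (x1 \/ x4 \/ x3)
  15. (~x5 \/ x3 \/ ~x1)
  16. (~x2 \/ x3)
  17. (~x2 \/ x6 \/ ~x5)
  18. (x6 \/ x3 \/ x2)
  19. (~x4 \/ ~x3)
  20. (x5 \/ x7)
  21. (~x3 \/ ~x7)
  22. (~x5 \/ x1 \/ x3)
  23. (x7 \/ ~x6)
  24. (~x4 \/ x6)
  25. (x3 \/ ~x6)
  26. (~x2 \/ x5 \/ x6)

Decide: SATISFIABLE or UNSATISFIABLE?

UNSATISFIABLE

x3 = True:
  propagation gives x6=True; an empty clause results — contradiction.
x3 = False:
  propagation gives x5=False, x7=False; an empty clause results — contradiction.
Every branch closes, so no satisfying assignment exists.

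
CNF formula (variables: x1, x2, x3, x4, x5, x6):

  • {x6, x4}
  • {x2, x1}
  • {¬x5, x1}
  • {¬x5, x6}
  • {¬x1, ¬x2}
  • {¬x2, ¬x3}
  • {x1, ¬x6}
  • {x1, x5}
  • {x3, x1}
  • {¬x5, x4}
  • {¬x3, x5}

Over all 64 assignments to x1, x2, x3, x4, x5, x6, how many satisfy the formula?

The models are:
  x1=T x2=F x3=F x4=F x5=F x6=T
  x1=T x2=F x3=F x4=T x5=F x6=F
  x1=T x2=F x3=F x4=T x5=F x6=T
  x1=T x2=F x3=F x4=T x5=T x6=T
  x1=T x2=F x3=T x4=T x5=T x6=T
Count: 5.

5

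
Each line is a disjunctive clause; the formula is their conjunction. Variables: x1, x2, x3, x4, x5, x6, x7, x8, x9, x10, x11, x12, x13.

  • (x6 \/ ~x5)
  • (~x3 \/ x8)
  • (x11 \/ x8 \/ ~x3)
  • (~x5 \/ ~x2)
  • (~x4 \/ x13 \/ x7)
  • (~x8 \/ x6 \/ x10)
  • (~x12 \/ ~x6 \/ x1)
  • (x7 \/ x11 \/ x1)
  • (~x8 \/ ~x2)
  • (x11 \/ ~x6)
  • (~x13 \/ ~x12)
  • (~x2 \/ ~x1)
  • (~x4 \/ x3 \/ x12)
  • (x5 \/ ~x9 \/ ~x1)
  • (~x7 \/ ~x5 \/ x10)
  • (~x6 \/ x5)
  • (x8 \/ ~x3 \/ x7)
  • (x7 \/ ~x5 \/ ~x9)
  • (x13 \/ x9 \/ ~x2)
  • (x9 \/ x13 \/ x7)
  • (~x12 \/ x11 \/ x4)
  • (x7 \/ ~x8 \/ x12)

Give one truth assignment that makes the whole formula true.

x1=1, x2=0, x3=1, x4=1, x5=1, x6=1, x7=1, x8=1, x9=0, x10=1, x11=1, x12=1, x13=0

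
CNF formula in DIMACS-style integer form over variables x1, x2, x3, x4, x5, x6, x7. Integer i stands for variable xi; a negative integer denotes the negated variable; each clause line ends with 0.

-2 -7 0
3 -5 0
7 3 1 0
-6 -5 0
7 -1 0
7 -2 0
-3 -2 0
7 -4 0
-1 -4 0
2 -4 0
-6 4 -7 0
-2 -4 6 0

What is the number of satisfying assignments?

9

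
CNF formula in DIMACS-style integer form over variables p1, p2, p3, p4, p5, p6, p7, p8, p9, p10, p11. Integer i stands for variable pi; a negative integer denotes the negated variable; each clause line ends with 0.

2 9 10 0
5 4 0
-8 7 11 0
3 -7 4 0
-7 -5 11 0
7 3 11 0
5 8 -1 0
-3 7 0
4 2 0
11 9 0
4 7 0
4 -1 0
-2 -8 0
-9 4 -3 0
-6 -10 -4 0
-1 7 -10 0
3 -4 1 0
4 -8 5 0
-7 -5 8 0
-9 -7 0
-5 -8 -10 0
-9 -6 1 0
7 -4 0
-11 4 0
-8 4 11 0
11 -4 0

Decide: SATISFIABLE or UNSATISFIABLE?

SATISFIABLE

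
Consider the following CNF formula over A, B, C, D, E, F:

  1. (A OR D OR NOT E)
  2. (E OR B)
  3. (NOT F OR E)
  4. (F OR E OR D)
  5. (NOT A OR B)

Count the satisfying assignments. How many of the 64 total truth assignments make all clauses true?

20

Case analysis on E and A:
  E=T, A=T: forces B=T; C, D, F free → 2^3 = 8.
  E=T, A=F: forces D=T; B, C, F free → 2^3 = 8.
  E=F, A=T: remaining (B,C,D,F) ∈ {(T,F,T,F); (T,T,T,F)} — 2.
  E=F, A=F: remaining (B,C,D,F) ∈ {(T,F,T,F); (T,T,T,F)} — 2.
Total: 8 + 8 + 2 + 2 = 20.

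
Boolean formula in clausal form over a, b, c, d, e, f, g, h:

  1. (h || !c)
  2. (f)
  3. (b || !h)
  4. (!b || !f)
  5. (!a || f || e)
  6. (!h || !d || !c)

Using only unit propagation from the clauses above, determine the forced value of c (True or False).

Unit clause (f) sets f = True.
From (!b || !f) and f = True: b = False.
In (!h || b), b is now false; !h must hold, so h = False.
(!c || h) with h = False leaves only !c, so c = False.

False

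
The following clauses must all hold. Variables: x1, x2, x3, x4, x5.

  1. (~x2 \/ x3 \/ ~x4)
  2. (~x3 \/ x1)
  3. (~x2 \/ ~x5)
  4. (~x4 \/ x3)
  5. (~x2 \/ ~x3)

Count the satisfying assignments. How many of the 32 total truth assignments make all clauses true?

10

Case analysis on x3 and x2:
  x3=T, x2=T: a clause becomes empty — 0.
  x3=T, x2=F: remaining (x1,x4,x5) ∈ {(T,F,F); (T,F,T); (T,T,F); (T,T,T)} — 4.
  x3=F, x2=T: remaining (x1,x4,x5) ∈ {(F,F,F); (T,F,F)} — 2.
  x3=F, x2=F: remaining (x1,x4,x5) ∈ {(F,F,F); (F,F,T); (T,F,F); (T,F,T)} — 4.
Total: 0 + 4 + 2 + 4 = 10.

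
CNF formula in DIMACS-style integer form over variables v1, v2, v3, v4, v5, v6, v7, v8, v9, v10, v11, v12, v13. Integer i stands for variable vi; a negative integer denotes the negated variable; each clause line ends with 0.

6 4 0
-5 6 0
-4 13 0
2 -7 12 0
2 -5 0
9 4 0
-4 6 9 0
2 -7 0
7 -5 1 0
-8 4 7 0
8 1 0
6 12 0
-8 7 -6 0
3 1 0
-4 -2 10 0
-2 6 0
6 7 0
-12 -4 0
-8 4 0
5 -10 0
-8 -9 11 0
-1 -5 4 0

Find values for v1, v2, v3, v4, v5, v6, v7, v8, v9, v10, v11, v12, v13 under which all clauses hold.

v3 occurs only positively in the remaining clauses — set v3 = True.
Pure literal: v11 appears only positively; assign v11 = True.
Set v1 = True and propagate.
Branch on v2: take v2 = False.
  then v5 is forced to False.
  then v7 is forced to False.
  then v6 is forced to True.
  then v8 is forced to False.
  then v10 is forced to False.
Try v4 = False.
  then v9 is forced to True.
v12, v13 are now unconstrained; take v12 = True, v13 = False.
Every clause has at least one true literal under this assignment.

v1 = 1, v2 = 0, v3 = 1, v4 = 0, v5 = 0, v6 = 1, v7 = 0, v8 = 0, v9 = 1, v10 = 0, v11 = 1, v12 = 1, v13 = 0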